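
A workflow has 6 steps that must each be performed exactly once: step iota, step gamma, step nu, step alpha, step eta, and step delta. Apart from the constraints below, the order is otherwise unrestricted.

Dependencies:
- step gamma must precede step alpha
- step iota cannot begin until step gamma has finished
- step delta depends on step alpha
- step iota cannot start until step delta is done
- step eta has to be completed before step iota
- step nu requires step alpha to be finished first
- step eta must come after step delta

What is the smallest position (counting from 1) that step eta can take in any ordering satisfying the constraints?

The steps that are forced before step eta, directly or transitively, are step gamma, step alpha, step delta. That's 3 steps.
So at minimum 3 steps come before step eta, putting step eta no earlier than position 4. That position is achievable by scheduling exactly those predecessors first.

4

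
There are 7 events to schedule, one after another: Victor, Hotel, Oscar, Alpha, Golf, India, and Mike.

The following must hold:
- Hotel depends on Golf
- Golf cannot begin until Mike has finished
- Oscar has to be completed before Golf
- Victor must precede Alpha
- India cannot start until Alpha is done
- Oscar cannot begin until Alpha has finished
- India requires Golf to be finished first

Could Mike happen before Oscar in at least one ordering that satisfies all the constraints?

Nothing in the constraints forces Oscar before Mike — there is no chain from Oscar to Mike.
That means at least one valid schedule has Mike before Oscar.

Yes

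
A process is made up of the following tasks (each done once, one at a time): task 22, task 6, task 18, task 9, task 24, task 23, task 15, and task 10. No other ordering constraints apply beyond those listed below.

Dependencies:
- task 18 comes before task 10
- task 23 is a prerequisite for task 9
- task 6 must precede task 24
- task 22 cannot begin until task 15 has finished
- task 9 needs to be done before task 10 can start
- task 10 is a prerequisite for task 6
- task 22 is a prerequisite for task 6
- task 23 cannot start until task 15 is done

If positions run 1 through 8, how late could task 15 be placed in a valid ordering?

2

Every task that must follow task 15 has to come after it. Tracing all chains starting from task 15, those tasks are: task 22, task 6, task 9, task 24, task 23, task 10 — 6 in total.
With 6 mandatory successors out of 8 tasks total, the latest slot for task 15 is 8−6 = 2, and it's reachable by doing all non-successors before task 15.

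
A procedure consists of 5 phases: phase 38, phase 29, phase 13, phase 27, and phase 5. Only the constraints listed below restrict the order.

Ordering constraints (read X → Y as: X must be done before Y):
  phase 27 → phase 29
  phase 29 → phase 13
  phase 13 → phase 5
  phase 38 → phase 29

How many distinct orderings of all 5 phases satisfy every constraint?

2 phases have no prerequisites (phase 38, phase 27), so any of them could come first.
Enumerating by repeatedly choosing an available phase (one whose prerequisites are all placed) gives 2 distinct complete orderings.

2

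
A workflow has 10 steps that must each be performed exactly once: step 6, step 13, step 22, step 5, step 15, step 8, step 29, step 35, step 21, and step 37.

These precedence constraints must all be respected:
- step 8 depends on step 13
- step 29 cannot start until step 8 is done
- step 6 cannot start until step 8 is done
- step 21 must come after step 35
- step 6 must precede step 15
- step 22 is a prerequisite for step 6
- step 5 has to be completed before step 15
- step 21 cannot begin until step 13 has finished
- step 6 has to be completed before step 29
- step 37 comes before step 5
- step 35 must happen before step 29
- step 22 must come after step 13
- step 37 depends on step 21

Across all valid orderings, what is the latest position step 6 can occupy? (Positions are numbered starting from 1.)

8

Following every chain forward from step 6, the steps that must come later are step 15, step 29 — 2 of them.
So at least 2 steps follow step 6, putting step 6 no later than position 8. That position is achievable by scheduling everything else first.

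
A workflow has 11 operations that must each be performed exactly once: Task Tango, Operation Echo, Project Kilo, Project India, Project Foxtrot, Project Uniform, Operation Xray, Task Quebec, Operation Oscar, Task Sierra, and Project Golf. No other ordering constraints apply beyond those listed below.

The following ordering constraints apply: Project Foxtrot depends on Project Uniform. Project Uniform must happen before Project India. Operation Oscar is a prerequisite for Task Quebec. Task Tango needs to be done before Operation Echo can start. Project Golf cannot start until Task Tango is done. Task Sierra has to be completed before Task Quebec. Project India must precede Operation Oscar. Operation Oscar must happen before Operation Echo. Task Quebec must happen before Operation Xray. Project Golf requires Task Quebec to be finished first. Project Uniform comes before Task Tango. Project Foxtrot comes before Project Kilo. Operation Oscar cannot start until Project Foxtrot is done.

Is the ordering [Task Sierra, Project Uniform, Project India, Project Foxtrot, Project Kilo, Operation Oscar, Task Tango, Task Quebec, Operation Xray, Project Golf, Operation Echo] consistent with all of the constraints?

Checking each listed constraint against this order: for instance, Task Sierra is in position 1 and Task Quebec in position 8, so that constraint holds — and the remaining constraints check out the same way.

Yes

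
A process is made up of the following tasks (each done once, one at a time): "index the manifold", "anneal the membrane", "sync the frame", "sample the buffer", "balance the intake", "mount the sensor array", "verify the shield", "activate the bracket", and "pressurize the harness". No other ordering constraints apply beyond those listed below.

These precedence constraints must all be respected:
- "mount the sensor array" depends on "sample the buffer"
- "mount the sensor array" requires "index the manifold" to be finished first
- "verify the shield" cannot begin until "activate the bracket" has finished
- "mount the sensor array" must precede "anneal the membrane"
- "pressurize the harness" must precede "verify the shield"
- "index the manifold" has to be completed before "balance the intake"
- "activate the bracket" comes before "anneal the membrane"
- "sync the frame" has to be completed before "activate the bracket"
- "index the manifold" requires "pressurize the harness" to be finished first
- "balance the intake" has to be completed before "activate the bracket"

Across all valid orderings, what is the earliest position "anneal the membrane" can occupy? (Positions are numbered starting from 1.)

Every task that must precede "anneal the membrane" has to come before it. Tracing all chains that end at "anneal the membrane", those tasks are: "index the manifold", "sync the frame", "sample the buffer", "balance the intake", "mount the sensor array", "activate the bracket", "pressurize the harness" — 7 in total.
So at minimum 7 tasks come before "anneal the membrane", putting "anneal the membrane" no earlier than position 8. That position is achievable by scheduling exactly those predecessors first.

8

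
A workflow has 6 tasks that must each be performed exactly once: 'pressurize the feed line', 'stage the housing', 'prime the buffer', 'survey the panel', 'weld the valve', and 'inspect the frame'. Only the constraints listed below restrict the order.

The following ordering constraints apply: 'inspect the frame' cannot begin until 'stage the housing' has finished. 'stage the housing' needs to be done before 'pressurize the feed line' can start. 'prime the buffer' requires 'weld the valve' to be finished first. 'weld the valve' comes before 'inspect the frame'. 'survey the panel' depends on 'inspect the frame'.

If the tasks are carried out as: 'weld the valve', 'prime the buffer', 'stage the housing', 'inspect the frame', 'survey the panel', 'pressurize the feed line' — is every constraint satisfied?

Checking each listed constraint against this order: for instance, 'weld the valve' is in position 1 and 'inspect the frame' in position 4, so that constraint holds — and the remaining constraints check out the same way.

Yes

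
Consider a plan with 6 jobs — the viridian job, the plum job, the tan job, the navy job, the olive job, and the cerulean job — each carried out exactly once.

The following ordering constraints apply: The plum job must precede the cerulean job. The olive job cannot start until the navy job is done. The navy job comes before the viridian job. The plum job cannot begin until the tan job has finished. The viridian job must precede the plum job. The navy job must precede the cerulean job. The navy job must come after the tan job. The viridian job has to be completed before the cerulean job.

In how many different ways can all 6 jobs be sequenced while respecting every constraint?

4

Only the tan job has no prerequisites, so it must go first.
Enumerating by repeatedly choosing an available job (one whose prerequisites are all placed) gives 4 distinct complete orderings.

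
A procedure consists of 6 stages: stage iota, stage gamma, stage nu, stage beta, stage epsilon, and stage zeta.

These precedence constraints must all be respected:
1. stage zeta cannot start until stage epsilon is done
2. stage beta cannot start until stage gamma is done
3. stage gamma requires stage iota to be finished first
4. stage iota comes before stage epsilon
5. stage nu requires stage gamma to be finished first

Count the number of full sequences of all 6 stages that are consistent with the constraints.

20

Only stage iota has no prerequisites, so it must go first.
Systematically extending each partial ordering one stage at a time and counting, there are 20 complete orderings.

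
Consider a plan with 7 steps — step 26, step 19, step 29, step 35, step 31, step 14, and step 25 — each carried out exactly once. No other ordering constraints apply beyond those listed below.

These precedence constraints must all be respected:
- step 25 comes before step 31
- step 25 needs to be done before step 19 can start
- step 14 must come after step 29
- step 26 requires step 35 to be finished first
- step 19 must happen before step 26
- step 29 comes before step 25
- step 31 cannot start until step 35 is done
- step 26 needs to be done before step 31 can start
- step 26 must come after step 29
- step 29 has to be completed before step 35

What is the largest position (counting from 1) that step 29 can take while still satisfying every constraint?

1

Every step that must follow step 29 has to come after it. Tracing all chains starting from step 29, those steps are: step 26, step 19, step 35, step 31, step 14, step 25 — 6 in total.
So at least 6 steps follow step 29, putting step 29 no later than position 1. That position is achievable by scheduling everything else first.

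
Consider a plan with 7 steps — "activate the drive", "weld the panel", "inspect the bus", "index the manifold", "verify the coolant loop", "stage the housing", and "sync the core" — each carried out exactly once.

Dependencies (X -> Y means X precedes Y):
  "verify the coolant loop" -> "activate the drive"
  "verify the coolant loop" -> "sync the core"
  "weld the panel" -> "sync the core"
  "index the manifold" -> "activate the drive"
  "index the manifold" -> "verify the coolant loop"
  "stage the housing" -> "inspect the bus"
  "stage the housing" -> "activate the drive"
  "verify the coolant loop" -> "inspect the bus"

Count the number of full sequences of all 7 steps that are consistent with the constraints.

The steps with no prerequisites are "weld the panel", "index the manifold", "stage the housing"; any of them can be placed first.
Counting all ways to extend the partial order to a total order gives 96.

96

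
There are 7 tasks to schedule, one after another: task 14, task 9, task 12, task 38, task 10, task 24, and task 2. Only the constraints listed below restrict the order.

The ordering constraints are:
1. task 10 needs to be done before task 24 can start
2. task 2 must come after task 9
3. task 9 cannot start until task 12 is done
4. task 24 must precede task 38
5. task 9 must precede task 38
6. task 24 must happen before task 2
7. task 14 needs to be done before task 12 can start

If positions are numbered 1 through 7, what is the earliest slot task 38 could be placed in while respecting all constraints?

Working backwards through the constraints from task 38, its full set of required predecessors is task 14, task 9, task 12, task 10, task 24 — 5 of them.
With 5 mandatory predecessors, the earliest task 38 can sit is position 5+1 = 6, and placing just those 5 first achieves it.

6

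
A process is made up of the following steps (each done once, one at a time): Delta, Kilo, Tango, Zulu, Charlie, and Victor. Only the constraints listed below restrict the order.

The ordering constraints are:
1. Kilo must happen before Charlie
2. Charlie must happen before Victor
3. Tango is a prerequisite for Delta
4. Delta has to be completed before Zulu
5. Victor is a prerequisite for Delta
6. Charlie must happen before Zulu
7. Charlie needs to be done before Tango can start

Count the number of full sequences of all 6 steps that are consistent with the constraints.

2

Only Kilo has no prerequisites, so it must go first.
Enumerating by repeatedly choosing an available step (one whose prerequisites are all placed) gives 2 distinct complete orderings.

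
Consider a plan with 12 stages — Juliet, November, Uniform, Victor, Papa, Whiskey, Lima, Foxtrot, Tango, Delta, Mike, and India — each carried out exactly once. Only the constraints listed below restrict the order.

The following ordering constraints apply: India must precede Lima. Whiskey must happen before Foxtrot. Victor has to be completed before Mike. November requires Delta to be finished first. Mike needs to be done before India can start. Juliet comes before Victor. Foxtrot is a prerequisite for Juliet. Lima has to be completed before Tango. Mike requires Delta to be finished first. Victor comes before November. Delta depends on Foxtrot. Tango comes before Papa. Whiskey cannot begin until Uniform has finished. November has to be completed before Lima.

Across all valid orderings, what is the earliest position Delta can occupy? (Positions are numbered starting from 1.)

The stages that are forced before Delta, directly or transitively, are Uniform, Whiskey, Foxtrot. That's 3 stages.
So at minimum 3 stages come before Delta, putting Delta no earlier than position 4. That position is achievable by scheduling exactly those predecessors first.

4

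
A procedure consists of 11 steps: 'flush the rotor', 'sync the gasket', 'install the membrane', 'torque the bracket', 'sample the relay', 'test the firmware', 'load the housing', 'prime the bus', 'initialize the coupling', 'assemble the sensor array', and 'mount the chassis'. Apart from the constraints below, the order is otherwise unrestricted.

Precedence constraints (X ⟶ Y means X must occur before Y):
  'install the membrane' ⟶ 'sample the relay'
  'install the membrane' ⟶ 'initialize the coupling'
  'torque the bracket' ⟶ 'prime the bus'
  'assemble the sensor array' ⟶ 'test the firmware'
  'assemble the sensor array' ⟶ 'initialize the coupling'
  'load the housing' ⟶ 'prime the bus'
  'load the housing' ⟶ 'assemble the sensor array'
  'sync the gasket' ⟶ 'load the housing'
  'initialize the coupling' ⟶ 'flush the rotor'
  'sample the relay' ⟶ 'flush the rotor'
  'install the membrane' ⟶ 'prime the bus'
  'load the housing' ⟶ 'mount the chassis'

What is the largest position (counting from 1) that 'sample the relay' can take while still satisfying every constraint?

10

The only step forced after 'sample the relay' (directly or by a chain) is 'flush the rotor'.
With 1 mandatory successor out of 11 steps total, the latest slot for 'sample the relay' is 11−1 = 10, and it's reachable by doing all non-successors before 'sample the relay'.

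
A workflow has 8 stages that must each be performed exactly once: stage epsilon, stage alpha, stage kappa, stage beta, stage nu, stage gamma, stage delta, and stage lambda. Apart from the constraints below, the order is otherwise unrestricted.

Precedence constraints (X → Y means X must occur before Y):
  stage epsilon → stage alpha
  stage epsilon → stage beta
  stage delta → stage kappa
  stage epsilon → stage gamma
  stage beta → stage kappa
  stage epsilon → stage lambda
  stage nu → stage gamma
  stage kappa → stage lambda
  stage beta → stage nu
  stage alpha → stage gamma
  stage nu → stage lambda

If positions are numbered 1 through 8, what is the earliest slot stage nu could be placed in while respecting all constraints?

3

Every stage that must precede stage nu has to come before it. Tracing all chains that end at stage nu, those stages are: stage epsilon, stage beta — 2 in total.
With 2 mandatory predecessors, the earliest stage nu can sit is position 2+1 = 3, and placing just those 2 first achieves it.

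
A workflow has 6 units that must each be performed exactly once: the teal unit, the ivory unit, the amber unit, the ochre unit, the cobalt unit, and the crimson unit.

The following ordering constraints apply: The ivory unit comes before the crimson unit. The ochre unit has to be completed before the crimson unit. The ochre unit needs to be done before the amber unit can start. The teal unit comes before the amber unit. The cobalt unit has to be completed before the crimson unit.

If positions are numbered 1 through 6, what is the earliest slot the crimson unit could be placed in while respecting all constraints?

Working backwards through the constraints from the crimson unit, its full set of required predecessors is the ivory unit, the ochre unit, the cobalt unit — 3 of them.
With 3 mandatory predecessors, the earliest the crimson unit can sit is position 3+1 = 4, and placing just those 3 first achieves it.

4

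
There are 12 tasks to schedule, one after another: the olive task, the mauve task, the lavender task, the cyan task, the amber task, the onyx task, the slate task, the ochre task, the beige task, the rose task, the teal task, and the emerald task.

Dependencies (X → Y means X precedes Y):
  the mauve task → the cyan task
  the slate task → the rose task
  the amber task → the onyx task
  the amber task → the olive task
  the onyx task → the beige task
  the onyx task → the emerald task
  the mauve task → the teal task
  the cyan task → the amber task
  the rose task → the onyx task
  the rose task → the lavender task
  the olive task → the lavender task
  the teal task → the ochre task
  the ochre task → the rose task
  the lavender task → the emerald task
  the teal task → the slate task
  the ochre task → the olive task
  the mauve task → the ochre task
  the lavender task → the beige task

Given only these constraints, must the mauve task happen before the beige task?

Yes

There is a constraint chain the mauve task → the cyan task → the amber task → the onyx task → the beige task.
That forces the mauve task before the beige task in every valid schedule.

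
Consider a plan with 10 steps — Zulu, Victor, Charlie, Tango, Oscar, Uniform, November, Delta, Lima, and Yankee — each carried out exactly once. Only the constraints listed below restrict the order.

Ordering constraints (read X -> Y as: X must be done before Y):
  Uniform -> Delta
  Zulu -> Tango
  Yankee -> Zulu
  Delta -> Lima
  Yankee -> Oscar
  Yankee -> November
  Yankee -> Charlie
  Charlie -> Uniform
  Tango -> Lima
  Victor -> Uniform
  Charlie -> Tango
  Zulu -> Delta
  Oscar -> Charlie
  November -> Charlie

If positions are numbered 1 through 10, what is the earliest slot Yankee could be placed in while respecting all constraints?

1

No constraint forces any other step before Yankee, so it can be placed first.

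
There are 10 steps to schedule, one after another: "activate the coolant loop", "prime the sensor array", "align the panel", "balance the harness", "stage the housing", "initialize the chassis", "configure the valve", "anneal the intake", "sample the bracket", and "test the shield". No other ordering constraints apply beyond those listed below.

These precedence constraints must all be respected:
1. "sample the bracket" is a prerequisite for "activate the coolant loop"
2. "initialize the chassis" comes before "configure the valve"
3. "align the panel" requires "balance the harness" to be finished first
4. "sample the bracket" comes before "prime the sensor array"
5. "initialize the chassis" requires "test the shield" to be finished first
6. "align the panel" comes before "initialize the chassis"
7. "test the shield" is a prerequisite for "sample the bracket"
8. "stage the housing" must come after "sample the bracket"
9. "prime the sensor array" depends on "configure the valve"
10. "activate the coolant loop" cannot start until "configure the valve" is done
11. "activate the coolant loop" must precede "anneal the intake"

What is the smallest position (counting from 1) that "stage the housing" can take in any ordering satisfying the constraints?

The steps that are forced before "stage the housing", directly or transitively, are "sample the bracket", "test the shield". That's 2 steps.
So at minimum 2 steps come before "stage the housing", putting "stage the housing" no earlier than position 3. That position is achievable by scheduling exactly those predecessors first.

3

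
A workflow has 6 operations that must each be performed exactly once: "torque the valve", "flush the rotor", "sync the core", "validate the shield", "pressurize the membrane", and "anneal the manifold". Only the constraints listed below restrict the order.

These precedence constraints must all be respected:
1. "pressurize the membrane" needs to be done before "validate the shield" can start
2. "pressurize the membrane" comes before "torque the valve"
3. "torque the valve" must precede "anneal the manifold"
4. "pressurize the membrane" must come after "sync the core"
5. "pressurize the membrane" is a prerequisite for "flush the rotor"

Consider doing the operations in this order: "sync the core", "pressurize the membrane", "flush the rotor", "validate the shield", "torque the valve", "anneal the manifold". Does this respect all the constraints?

Yes

Checking each listed constraint against this order: for instance, "pressurize the membrane" is in position 2 and "torque the valve" in position 5, so that constraint holds — and the remaining constraints check out the same way.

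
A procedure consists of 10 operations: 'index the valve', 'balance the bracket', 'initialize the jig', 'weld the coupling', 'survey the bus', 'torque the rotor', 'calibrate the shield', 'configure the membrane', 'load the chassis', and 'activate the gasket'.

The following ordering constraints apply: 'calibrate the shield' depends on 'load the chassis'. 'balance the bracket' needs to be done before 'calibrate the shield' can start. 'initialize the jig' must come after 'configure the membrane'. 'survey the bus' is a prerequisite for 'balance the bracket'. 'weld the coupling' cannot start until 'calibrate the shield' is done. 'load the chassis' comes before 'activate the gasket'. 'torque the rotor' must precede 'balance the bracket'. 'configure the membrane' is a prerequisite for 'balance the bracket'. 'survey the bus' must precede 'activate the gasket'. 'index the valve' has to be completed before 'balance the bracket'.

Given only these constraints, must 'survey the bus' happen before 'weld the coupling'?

Yes

Chaining the stated constraints: 'survey the bus' → 'balance the bracket' → 'calibrate the shield' → 'weld the coupling'.
Hence 'survey the bus' necessarily comes before 'weld the coupling'.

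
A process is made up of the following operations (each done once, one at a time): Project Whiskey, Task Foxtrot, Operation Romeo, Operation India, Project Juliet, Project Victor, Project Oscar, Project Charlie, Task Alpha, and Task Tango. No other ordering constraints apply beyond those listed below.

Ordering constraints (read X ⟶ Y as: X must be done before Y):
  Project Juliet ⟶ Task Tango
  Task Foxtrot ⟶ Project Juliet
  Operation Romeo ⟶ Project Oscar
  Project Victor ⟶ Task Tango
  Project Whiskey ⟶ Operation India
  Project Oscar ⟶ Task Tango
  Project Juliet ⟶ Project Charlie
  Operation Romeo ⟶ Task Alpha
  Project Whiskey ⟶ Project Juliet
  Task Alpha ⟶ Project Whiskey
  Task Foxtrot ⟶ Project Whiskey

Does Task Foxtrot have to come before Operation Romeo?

No

Task Foxtrot and Operation Romeo are not related by any chain of constraints.
A valid ordering placing Operation Romeo before Task Foxtrot exists, so the answer is no.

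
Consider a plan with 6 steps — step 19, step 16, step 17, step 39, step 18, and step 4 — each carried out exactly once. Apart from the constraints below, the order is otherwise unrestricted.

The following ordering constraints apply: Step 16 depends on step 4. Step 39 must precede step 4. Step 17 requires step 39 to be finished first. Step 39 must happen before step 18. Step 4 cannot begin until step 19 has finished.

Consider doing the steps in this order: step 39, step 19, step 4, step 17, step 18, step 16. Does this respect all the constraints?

Yes

Going through the constraints one by one, each required predecessor appears earlier in the sequence than its dependent — e.g. step 39 (position 1) is before step 18 (position 5), as required.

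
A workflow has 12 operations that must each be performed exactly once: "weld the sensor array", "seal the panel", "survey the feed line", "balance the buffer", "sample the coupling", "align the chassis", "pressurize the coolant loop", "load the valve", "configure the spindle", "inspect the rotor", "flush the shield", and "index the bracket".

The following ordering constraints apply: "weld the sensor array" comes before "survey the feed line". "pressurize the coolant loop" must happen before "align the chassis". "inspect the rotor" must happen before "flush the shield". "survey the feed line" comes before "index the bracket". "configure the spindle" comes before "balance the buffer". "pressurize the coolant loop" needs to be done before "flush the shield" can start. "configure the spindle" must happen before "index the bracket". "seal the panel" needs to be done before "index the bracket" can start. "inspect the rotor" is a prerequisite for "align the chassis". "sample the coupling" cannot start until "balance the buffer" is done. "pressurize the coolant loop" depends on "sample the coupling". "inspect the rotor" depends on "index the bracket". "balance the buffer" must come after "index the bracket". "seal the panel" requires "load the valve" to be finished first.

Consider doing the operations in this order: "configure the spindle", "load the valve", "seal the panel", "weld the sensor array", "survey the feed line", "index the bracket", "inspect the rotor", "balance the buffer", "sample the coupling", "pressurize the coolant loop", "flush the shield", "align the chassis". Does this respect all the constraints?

Yes

Every stated constraint is respected: "configure the spindle" sits at position 1, ahead of "balance the buffer" at position 8, and each of the other listed pairs likewise has the predecessor earlier in the sequence.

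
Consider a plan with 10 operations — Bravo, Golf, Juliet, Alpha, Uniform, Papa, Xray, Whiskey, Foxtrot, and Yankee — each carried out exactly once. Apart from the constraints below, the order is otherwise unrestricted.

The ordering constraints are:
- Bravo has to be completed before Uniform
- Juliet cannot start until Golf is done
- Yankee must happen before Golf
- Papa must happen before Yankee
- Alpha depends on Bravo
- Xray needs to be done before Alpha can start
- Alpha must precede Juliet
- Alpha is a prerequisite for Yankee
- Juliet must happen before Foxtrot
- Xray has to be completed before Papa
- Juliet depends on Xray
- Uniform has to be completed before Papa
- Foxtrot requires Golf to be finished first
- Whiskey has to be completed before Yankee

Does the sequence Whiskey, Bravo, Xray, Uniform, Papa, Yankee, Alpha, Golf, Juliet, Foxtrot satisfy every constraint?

The sequence places Yankee ahead of Alpha.
But one of the constraints requires Alpha before Yankee, so this ordering violates it.

No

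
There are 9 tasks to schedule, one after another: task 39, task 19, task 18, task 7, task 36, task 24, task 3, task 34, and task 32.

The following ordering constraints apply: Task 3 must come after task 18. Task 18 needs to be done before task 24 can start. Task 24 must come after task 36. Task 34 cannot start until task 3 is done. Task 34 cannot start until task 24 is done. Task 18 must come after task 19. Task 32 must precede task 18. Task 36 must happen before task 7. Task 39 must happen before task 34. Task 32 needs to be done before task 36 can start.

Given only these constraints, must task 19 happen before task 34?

Tracing the constraints gives a chain: task 19 → task 18 → task 24 → task 34.
That forces task 19 before task 34 in every valid schedule.

Yes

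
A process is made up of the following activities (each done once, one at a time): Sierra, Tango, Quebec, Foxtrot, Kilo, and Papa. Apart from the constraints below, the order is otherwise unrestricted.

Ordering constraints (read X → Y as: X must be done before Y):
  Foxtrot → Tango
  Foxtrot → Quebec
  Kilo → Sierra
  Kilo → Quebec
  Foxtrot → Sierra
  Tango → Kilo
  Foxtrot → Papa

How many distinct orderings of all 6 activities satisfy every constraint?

10

Only Foxtrot has no prerequisites, so it must go first.
Systematically extending each partial ordering one activity at a time and counting, there are 10 complete orderings.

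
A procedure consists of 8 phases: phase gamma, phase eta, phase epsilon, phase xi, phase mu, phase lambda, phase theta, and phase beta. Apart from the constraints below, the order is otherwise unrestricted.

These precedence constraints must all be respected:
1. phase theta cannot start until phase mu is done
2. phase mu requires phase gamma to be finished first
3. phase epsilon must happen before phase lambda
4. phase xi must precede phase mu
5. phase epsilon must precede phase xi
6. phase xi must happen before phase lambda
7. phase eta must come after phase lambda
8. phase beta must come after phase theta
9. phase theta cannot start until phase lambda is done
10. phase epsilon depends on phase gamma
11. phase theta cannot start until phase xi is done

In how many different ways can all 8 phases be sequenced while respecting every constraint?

Only phase gamma has no prerequisites, so it must go first.
Counting all ways to extend the partial order to a total order gives 7.

7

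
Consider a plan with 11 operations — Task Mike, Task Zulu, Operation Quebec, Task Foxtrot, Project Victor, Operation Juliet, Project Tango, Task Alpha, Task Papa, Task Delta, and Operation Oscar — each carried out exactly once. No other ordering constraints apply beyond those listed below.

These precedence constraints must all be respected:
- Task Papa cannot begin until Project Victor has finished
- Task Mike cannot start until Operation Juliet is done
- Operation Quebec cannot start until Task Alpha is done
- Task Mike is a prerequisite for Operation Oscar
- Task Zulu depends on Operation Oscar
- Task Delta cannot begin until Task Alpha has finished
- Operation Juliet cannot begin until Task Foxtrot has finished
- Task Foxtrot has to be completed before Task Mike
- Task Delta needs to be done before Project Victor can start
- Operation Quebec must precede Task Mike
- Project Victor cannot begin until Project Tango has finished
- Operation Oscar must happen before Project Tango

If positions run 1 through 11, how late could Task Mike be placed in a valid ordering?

Every operation that must follow Task Mike has to come after it. Tracing all chains starting from Task Mike, those operations are: Task Zulu, Project Victor, Project Tango, Task Papa, Operation Oscar — 5 in total.
With 5 mandatory successors out of 11 operations total, the latest slot for Task Mike is 11−5 = 6, and it's reachable by doing all non-successors before Task Mike.

6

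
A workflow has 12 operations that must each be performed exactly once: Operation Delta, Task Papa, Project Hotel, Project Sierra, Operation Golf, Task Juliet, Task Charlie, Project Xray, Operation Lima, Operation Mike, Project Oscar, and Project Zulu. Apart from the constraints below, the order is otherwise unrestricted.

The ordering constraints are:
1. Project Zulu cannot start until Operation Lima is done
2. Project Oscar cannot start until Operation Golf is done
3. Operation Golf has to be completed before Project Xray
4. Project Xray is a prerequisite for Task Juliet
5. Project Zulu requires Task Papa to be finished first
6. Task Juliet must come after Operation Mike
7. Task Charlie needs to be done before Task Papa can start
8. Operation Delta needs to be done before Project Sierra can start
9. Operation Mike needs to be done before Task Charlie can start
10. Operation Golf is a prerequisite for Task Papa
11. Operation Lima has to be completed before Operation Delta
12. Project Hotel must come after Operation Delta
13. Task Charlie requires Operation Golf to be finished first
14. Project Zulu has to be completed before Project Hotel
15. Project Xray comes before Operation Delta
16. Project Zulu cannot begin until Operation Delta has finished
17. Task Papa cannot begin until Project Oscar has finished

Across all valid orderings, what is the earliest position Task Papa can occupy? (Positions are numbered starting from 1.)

Working backwards through the constraints from Task Papa, its full set of required predecessors is Operation Golf, Task Charlie, Operation Mike, Project Oscar — 4 of them.
With 4 mandatory predecessors, the earliest Task Papa can sit is position 4+1 = 5, and placing just those 4 first achieves it.

5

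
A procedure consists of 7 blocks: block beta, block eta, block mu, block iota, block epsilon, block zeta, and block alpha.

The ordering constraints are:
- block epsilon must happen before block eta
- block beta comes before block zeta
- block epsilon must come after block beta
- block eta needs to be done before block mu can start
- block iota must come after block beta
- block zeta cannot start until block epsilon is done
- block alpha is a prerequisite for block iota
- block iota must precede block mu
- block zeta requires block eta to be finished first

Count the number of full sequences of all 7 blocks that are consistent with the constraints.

The blocks with no prerequisites are block beta, block alpha; any of them can be placed first.
Enumerating by repeatedly choosing an available block (one whose prerequisites are all placed) gives 23 distinct complete orderings.

23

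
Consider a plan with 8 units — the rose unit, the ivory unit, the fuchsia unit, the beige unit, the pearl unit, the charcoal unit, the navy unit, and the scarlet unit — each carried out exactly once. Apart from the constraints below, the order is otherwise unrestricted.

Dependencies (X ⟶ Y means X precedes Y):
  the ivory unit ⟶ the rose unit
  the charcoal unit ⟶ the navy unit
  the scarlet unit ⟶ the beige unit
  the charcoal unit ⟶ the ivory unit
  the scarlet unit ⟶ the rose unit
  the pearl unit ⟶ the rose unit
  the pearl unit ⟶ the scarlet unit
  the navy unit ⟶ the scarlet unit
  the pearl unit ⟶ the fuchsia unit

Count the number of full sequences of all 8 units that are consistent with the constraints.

The units with no prerequisites are the pearl unit, the charcoal unit; any of them can be placed first.
Counting all ways to extend the partial order to a total order gives 142.

142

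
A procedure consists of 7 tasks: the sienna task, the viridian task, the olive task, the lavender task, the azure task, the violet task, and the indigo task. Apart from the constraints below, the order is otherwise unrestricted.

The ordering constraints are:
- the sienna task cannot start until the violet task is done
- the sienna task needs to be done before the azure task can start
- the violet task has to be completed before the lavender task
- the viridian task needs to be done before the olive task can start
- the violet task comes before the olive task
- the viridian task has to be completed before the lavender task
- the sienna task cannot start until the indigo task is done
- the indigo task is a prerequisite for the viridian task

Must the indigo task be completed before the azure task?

Chaining the stated constraints: the indigo task → the sienna task → the azure task.
Hence the indigo task necessarily comes before the azure task.

Yes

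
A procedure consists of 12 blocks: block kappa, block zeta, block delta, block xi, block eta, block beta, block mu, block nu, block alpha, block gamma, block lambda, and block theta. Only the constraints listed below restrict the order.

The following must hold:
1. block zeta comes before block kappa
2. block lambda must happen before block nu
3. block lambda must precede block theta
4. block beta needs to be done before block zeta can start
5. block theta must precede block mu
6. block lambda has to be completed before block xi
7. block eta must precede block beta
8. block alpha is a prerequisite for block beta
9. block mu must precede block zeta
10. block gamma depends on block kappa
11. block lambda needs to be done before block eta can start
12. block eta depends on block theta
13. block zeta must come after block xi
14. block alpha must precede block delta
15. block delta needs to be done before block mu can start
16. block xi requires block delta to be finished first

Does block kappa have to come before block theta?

There is a chain block theta → block mu → block zeta → block kappa, which puts block theta before block kappa.
So block kappa does not have to come before block theta — it cannot.

No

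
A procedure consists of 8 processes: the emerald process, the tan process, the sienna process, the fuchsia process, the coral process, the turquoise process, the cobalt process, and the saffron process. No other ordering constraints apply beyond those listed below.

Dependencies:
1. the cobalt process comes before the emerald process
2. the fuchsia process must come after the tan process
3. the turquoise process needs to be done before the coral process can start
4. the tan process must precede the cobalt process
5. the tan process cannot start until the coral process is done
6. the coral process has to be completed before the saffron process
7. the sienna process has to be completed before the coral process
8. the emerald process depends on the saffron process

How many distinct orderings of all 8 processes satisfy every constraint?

22

The processes with no prerequisites are the sienna process, the turquoise process; any of them can be placed first.
Enumerating by repeatedly choosing an available process (one whose prerequisites are all placed) gives 22 distinct complete orderings.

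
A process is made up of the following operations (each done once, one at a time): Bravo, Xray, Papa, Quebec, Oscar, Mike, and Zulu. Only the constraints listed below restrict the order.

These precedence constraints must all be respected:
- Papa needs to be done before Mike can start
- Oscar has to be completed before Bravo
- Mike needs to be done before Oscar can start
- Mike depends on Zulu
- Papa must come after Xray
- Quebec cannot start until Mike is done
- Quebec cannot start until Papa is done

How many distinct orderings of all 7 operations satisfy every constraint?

9

The operations with no prerequisites are Xray, Zulu; any of them can be placed first.
Systematically extending each partial ordering one operation at a time and counting, there are 9 complete orderings.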